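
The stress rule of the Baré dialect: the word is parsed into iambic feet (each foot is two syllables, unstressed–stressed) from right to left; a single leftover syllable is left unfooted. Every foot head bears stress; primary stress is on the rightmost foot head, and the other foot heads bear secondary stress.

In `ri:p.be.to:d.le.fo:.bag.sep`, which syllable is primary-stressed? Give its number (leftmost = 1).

7

Parse right to left into iambic (σˈσ) feet: ri:p (be.ˈto:d) (le.ˈfo:) (bag.ˈsep). Syllable 1 is left unfooted.
Foot heads (stressed positions): 3, 5, 7.
End Rule Rightmost: primary stress on the rightmost head = syllable 7.
Primary stress: syllable 7 → ri:p.be.to:d.le.fo:.bag.ˈsep.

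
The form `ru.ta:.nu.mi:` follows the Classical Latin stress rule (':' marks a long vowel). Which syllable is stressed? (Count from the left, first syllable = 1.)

2

Classical Latin: stress the penult if heavy (long vowel or closed), else the antepenult.
Weights: 2 ta: H, 3 nu L, 4 mi: H.
The penult (syllable 3, nu) is light, so stress falls on the antepenult (syllable 2, ta:).
Stress on syllable 2: ru.ˈta:.nu.mi:.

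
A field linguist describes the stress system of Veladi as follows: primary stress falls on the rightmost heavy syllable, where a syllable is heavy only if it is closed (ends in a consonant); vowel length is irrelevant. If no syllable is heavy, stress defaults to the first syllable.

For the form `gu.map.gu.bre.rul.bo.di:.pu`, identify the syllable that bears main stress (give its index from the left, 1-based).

Weights: 1 gu L, 2 map H, 3 gu L, 4 bre L, 5 rul H, 6 bo L, 7 di: L, 8 pu L.
Heavy syllables in the domain: 2, 5. The rightmost is syllable 5 (rul).
Primary stress: syllable 5 → gu.map.gu.bre.ˈrul.bo.di:.pu.

5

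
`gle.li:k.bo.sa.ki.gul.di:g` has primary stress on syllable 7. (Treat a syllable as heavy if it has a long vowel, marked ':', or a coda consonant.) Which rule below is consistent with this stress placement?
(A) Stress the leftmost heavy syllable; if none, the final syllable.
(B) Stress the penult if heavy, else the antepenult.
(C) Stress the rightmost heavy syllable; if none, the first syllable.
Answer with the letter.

C

Rule A → syllable 2 (observed: 7).
Rule B → syllable 6 (observed: 7).
Rule C → syllable 7 ✓.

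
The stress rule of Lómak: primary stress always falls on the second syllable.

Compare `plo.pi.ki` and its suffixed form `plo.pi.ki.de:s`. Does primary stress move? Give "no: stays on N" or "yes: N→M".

Base `plo.pi.ki` (3 syllables):
  The word has 3 syllables; the second syllable is syllable 2 (pi).
  → primary stress on syllable 2.
Suffixed `plo.pi.ki.de:s` (4 syllables):
  The word has 4 syllables; the second syllable is syllable 2 (pi).
  → primary stress on syllable 2.

no: stays on 2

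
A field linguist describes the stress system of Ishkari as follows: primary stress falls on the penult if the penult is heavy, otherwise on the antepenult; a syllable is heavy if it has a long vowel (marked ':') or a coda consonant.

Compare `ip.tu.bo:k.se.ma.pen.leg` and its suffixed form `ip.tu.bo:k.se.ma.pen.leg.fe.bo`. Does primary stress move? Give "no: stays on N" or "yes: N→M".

yes: 6→7

Base `ip.tu.bo:k.se.ma.pen.leg` (7 syllables):
  Weights: 5 ma L, 6 pen H, 7 leg H.
  The penult (syllable 6, pen) is heavy, so it takes stress.
  → primary stress on syllable 6.
Suffixed `ip.tu.bo:k.se.ma.pen.leg.fe.bo` (9 syllables):
  Weights: 7 leg H, 8 fe L, 9 bo L.
  The penult (syllable 8, fe) is light, so stress falls on the antepenult (syllable 7, leg).
  → primary stress on syllable 7.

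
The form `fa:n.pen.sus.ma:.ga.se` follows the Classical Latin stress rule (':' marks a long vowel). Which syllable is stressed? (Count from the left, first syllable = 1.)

Classical Latin: stress the penult if heavy (long vowel or closed), else the antepenult.
Weights: 4 ma: H, 5 ga L, 6 se L.
The penult (syllable 5, ga) is light, so stress falls on the antepenult (syllable 4, ma:).
Stress on syllable 4: fa:n.pen.sus.ˈma:.ga.se.

4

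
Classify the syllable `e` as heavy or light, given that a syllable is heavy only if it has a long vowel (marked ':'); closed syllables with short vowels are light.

light

`e`: short vowel, open (no coda). Short vowel → light.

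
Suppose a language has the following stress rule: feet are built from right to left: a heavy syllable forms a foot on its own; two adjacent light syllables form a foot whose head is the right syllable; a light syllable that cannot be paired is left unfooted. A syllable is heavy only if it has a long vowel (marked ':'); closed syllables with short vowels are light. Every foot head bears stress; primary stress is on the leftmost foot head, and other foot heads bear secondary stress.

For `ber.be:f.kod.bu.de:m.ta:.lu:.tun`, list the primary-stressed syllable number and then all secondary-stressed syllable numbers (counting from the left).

primary 2, secondary 4, 5, 6, 7

Weights: 1 ber L, 2 be:f H, 3 kod L, 4 bu L, 5 de:m H, 6 ta: H, 7 lu: H, 8 tun L.
Parse right to left (heavy = foot alone; LL = one foot; stranded L unfooted): ber (ˈbe:f) (kod.ˈbu) (ˈde:m) (ˈta:) (ˈlu:) tun.
Foot heads: 2, 4, 5, 6, 7.
Primary stress on the leftmost head = syllable 2.
Secondary stress on 4, 5, 6, 7: ber.ˈbe:f.kod.ˌbu.ˌde:m.ˌta:.ˌlu:.tun.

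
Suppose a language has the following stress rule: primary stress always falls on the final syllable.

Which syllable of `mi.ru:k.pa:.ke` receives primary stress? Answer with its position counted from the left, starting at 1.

4

The word has 4 syllables; the final syllable is syllable 4 (ke).
Primary stress: syllable 4 → mi.ru:k.pa:.ˈke.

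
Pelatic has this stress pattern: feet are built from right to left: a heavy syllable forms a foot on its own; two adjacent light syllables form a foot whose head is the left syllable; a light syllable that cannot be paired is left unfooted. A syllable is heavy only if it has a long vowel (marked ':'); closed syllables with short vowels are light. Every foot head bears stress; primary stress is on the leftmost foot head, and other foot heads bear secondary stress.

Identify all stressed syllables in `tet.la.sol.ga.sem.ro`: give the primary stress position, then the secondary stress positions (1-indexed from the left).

Weights: 1 tet L, 2 la L, 3 sol L, 4 ga L, 5 sem L, 6 ro L.
Parse right to left (heavy = foot alone; LL = one foot; stranded L unfooted): (ˈtet.la) (ˈsol.ga) (ˈsem.ro).
Foot heads: 1, 3, 5.
Primary stress on the leftmost head = syllable 1.
Secondary stress on 3, 5: ˈtet.la.ˌsol.ga.ˌsem.ro.

primary 1, secondary 3, 5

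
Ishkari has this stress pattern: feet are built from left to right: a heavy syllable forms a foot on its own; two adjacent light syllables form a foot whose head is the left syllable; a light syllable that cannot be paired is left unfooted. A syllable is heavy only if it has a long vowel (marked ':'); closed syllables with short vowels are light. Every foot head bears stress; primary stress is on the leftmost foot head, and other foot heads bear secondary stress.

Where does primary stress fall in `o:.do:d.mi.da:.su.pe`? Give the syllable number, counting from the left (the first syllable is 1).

Weights: 1 o: H, 2 do:d H, 3 mi L, 4 da: H, 5 su L, 6 pe L.
Parse left to right (heavy = foot alone; LL = one foot; stranded L unfooted): (ˈo:) (ˈdo:d) mi (ˈda:) (ˈsu.pe).
Foot heads: 1, 2, 4, 5.
Primary stress on the leftmost head = syllable 1.
Primary stress: syllable 1 → ˈo:.do:d.mi.da:.su.pe.

1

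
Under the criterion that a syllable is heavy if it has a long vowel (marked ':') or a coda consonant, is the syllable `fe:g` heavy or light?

heavy

`fe:g`: long vowel, closed (coda /g/). Long vowel and closed → heavy.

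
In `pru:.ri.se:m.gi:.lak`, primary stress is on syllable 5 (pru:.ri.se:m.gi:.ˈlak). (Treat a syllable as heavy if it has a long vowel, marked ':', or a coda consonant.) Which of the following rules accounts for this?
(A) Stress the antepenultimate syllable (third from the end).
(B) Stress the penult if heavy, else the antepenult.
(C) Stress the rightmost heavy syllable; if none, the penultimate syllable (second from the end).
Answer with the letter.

Rule A → syllable 3 (observed: 5).
Rule B → syllable 4 (observed: 5).
Rule C → syllable 5 ✓.

C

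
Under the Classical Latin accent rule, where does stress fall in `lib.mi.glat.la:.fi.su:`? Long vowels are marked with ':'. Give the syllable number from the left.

Classical Latin: stress the penult if heavy (long vowel or closed), else the antepenult.
Weights: 4 la: H, 5 fi L, 6 su: H.
The penult (syllable 5, fi) is light, so stress falls on the antepenult (syllable 4, la:).
Stress on syllable 4: lib.mi.glat.ˈla:.fi.su:.

4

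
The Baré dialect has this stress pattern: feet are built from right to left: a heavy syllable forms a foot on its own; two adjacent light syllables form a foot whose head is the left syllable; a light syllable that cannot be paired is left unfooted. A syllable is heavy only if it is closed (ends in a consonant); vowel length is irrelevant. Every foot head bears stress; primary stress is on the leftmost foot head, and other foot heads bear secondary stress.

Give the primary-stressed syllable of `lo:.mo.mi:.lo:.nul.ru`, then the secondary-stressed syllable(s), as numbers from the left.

Weights: 1 lo: L, 2 mo L, 3 mi: L, 4 lo: L, 5 nul H, 6 ru L.
Parse right to left (heavy = foot alone; LL = one foot; stranded L unfooted): (ˈlo:.mo) (ˈmi:.lo:) (ˈnul) ru.
Foot heads: 1, 3, 5.
Primary stress on the leftmost head = syllable 1.
Secondary stress on 3, 5: ˈlo:.mo.ˌmi:.lo:.ˌnul.ru.

primary 1, secondary 3, 5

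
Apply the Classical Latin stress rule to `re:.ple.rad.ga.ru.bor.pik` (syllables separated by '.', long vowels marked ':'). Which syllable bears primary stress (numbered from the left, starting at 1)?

6

Classical Latin: stress the penult if heavy (long vowel or closed), else the antepenult.
Weights: 5 ru L, 6 bor H, 7 pik H.
The penult (syllable 6, bor) is heavy, so it takes stress.
Stress on syllable 6: re:.ple.rad.ga.ru.ˈbor.pik.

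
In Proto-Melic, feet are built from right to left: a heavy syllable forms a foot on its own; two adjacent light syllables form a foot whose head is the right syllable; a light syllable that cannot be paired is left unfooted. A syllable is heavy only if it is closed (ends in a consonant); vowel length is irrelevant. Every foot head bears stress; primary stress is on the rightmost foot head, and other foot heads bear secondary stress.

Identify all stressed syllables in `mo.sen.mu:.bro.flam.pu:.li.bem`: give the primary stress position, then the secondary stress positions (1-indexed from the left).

primary 8, secondary 2, 4, 5, 7

Weights: 1 mo L, 2 sen H, 3 mu: L, 4 bro L, 5 flam H, 6 pu: L, 7 li L, 8 bem H.
Parse right to left (heavy = foot alone; LL = one foot; stranded L unfooted): mo (ˈsen) (mu:.ˈbro) (ˈflam) (pu:.ˈli) (ˈbem).
Foot heads: 2, 4, 5, 7, 8.
Primary stress on the rightmost head = syllable 8.
Secondary stress on 2, 4, 5, 7: mo.ˌsen.mu:.ˌbro.ˌflam.pu:.ˌli.ˈbem.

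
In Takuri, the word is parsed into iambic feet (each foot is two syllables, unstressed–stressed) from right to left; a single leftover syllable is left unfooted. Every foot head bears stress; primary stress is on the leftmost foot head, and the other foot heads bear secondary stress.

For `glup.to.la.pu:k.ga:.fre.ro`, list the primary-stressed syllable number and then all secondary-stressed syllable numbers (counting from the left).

primary 3, secondary 5, 7

Parse right to left into iambic (σˈσ) feet: glup (to.ˈla) (pu:k.ˈga:) (fre.ˈro). Syllable 1 is left unfooted.
Foot heads (stressed positions): 3, 5, 7.
End Rule Leftmost: primary stress on the leftmost head = syllable 3.
Secondary stress on 5, 7: glup.to.ˈla.pu:k.ˌga:.fre.ˌro.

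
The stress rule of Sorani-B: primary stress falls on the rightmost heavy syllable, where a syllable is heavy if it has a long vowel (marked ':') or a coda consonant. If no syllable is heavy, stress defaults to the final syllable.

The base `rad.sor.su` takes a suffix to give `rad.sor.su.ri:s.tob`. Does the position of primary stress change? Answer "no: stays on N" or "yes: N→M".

yes: 2→5

Base `rad.sor.su` (3 syllables):
  Weights: 1 rad H, 2 sor H, 3 su L.
  Heavy syllables in the domain: 1, 2. The rightmost is syllable 2 (sor).
  → primary stress on syllable 2.
Suffixed `rad.sor.su.ri:s.tob` (5 syllables):
  Weights: 1 rad H, 2 sor H, 3 su L, 4 ri:s H, 5 tob H.
  Heavy syllables in the domain: 1, 2, 4, 5. The rightmost is syllable 5 (tob).
  → primary stress on syllable 5.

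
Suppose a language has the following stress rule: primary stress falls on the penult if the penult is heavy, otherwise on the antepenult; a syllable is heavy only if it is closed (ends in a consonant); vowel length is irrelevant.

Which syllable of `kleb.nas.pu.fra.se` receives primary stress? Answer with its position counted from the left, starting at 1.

3

Weights: 3 pu L, 4 fra L, 5 se L.
The penult (syllable 4, fra) is light, so stress falls on the antepenult (syllable 3, pu).
Primary stress: syllable 3 → kleb.nas.ˈpu.fra.se.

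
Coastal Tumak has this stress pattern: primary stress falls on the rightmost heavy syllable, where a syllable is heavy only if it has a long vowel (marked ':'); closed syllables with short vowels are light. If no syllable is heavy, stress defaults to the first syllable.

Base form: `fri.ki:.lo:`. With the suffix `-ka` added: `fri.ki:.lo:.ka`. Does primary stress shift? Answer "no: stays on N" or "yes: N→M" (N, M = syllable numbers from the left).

no: stays on 3

Base `fri.ki:.lo:` (3 syllables):
  Weights: 1 fri L, 2 ki: H, 3 lo: H.
  Heavy syllables in the domain: 2, 3. The rightmost is syllable 3 (lo:).
  → primary stress on syllable 3.
Suffixed `fri.ki:.lo:.ka` (4 syllables):
  Weights: 1 fri L, 2 ki: H, 3 lo: H, 4 ka L.
  Heavy syllables in the domain: 2, 3. The rightmost is syllable 3 (lo:).
  → primary stress on syllable 3.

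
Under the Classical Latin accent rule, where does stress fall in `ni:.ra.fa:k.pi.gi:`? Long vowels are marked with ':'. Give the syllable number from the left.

3

Classical Latin: stress the penult if heavy (long vowel or closed), else the antepenult.
Weights: 3 fa:k H, 4 pi L, 5 gi: H.
The penult (syllable 4, pi) is light, so stress falls on the antepenult (syllable 3, fa:k).
Stress on syllable 3: ni:.ra.ˈfa:k.pi.gi:.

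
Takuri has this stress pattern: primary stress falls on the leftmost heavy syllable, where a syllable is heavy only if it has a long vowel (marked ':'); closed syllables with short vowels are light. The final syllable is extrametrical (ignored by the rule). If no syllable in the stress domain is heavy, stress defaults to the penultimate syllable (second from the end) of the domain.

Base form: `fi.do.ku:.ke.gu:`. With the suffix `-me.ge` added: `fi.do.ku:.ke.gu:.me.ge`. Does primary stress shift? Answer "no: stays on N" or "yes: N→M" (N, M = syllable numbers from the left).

no: stays on 3

Base `fi.do.ku:.ke.gu:` (5 syllables):
  The final syllable (5, gu:) is extrametrical; the stress domain is syllables 1–4.
  Weights: 1 fi L, 2 do L, 3 ku: H, 4 ke L.
  Heavy syllables in the domain: 3. The leftmost is syllable 3 (ku:).
  → primary stress on syllable 3.
Suffixed `fi.do.ku:.ke.gu:.me.ge` (7 syllables):
  The final syllable (7, ge) is extrametrical; the stress domain is syllables 1–6.
  Weights: 1 fi L, 2 do L, 3 ku: H, 4 ke L, 5 gu: H, 6 me L.
  Heavy syllables in the domain: 3, 5. The leftmost is syllable 3 (ku:).
  → primary stress on syllable 3.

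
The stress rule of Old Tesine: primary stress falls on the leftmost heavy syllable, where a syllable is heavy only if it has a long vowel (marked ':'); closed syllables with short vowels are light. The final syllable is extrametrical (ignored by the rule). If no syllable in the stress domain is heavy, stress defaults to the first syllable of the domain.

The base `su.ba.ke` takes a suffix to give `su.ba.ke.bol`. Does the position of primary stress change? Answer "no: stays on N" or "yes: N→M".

no: stays on 1

Base `su.ba.ke` (3 syllables):
  The final syllable (3, ke) is extrametrical; the stress domain is syllables 1–2.
  Weights: 1 su L, 2 ba L.
  No heavy syllable in the domain; default to the first syllable of the domain = syllable 1.
  → primary stress on syllable 1.
Suffixed `su.ba.ke.bol` (4 syllables):
  The final syllable (4, bol) is extrametrical; the stress domain is syllables 1–3.
  Weights: 1 su L, 2 ba L, 3 ke L.
  No heavy syllable in the domain; default to the first syllable of the domain = syllable 1.
  → primary stress on syllable 1.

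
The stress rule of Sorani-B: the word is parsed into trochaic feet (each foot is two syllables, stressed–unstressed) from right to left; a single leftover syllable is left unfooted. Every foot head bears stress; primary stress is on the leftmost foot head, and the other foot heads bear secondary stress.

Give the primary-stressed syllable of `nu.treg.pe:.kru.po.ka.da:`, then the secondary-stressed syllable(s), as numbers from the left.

Parse right to left into trochaic (ˈσσ) feet: nu (ˈtreg.pe:) (ˈkru.po) (ˈka.da:). Syllable 1 is left unfooted.
Foot heads (stressed positions): 2, 4, 6.
End Rule Leftmost: primary stress on the leftmost head = syllable 2.
Secondary stress on 4, 6: nu.ˈtreg.pe:.ˌkru.po.ˌka.da:.

primary 2, secondary 4, 6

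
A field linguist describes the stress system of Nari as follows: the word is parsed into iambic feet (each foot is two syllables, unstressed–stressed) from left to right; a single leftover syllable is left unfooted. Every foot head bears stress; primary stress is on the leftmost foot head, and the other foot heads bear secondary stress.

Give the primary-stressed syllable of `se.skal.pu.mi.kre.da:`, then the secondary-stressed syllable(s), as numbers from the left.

Parse left to right into iambic (σˈσ) feet: (se.ˈskal) (pu.ˈmi) (kre.ˈda:).
Foot heads (stressed positions): 2, 4, 6.
End Rule Leftmost: primary stress on the leftmost head = syllable 2.
Secondary stress on 4, 6: se.ˈskal.pu.ˌmi.kre.ˌda:.

primary 2, secondary 4, 6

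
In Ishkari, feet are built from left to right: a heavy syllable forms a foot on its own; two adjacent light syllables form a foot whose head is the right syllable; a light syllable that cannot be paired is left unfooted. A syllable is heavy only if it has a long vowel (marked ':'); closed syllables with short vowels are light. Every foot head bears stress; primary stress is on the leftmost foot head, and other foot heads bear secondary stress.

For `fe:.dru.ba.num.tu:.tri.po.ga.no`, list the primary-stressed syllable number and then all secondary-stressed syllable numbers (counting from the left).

Weights: 1 fe: H, 2 dru L, 3 ba L, 4 num L, 5 tu: H, 6 tri L, 7 po L, 8 ga L, 9 no L.
Parse left to right (heavy = foot alone; LL = one foot; stranded L unfooted): (ˈfe:) (dru.ˈba) num (ˈtu:) (tri.ˈpo) (ga.ˈno).
Foot heads: 1, 3, 5, 7, 9.
Primary stress on the leftmost head = syllable 1.
Secondary stress on 3, 5, 7, 9: ˈfe:.dru.ˌba.num.ˌtu:.tri.ˌpo.ga.ˌno.

primary 1, secondary 3, 5, 7, 9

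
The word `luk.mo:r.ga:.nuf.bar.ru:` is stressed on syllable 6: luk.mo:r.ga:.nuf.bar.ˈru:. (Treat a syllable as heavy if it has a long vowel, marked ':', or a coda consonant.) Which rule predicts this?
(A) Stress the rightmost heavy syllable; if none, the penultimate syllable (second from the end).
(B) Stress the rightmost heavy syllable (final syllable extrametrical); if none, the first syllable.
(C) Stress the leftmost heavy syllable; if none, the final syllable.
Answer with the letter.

Rule A → syllable 6 ✓.
Rule B → syllable 5 (observed: 6).
Rule C → syllable 1 (observed: 6).

A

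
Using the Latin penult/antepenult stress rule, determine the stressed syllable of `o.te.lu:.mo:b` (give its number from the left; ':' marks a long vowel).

Classical Latin: stress the penult if heavy (long vowel or closed), else the antepenult.
Weights: 2 te L, 3 lu: H, 4 mo:b H.
The penult (syllable 3, lu:) is heavy, so it takes stress.
Stress on syllable 3: o.te.ˈlu:.mo:b.

3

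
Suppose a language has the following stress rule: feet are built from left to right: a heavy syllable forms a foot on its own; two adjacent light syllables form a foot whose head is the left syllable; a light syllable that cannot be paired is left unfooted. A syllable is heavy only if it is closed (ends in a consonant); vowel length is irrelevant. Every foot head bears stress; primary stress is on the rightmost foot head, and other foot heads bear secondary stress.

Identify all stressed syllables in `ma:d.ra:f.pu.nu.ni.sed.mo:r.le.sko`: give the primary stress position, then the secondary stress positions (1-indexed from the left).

Weights: 1 ma:d H, 2 ra:f H, 3 pu L, 4 nu L, 5 ni L, 6 sed H, 7 mo:r H, 8 le L, 9 sko L.
Parse left to right (heavy = foot alone; LL = one foot; stranded L unfooted): (ˈma:d) (ˈra:f) (ˈpu.nu) ni (ˈsed) (ˈmo:r) (ˈle.sko).
Foot heads: 1, 2, 3, 6, 7, 8.
Primary stress on the rightmost head = syllable 8.
Secondary stress on 1, 2, 3, 6, 7: ˌma:d.ˌra:f.ˌpu.nu.ni.ˌsed.ˌmo:r.ˈle.sko.

primary 8, secondary 1, 2, 3, 6, 7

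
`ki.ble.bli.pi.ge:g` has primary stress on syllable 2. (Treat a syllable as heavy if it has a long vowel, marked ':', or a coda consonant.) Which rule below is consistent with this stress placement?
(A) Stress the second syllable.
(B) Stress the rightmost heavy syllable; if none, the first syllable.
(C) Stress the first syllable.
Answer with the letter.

Rule A → syllable 2 ✓.
Rule B → syllable 5 (observed: 2).
Rule C → syllable 1 (observed: 2).

A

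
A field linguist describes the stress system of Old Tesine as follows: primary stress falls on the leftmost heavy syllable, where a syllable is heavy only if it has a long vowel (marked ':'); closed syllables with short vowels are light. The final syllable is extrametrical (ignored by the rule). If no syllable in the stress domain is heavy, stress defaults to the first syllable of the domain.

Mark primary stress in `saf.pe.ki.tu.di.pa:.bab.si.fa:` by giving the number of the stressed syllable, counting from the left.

The final syllable (9, fa:) is extrametrical; the stress domain is syllables 1–8.
Weights: 1 saf L, 2 pe L, 3 ki L, 4 tu L, 5 di L, 6 pa: H, 7 bab L, 8 si L.
Heavy syllables in the domain: 6. The leftmost is syllable 6 (pa:).
Primary stress: syllable 6 → saf.pe.ki.tu.di.ˈpa:.bab.si.fa:.

6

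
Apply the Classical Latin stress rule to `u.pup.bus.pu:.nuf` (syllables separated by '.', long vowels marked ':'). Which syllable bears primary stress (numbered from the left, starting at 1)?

Classical Latin: stress the penult if heavy (long vowel or closed), else the antepenult.
Weights: 3 bus H, 4 pu: H, 5 nuf H.
The penult (syllable 4, pu:) is heavy, so it takes stress.
Stress on syllable 4: u.pup.bus.ˈpu:.nuf.

4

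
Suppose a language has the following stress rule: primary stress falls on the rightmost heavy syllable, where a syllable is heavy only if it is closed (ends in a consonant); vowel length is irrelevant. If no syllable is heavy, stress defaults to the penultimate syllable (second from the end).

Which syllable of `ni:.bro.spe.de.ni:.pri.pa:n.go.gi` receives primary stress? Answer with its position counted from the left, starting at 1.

Weights: 1 ni: L, 2 bro L, 3 spe L, 4 de L, 5 ni: L, 6 pri L, 7 pa:n H, 8 go L, 9 gi L.
Heavy syllables in the domain: 7. The rightmost is syllable 7 (pa:n).
Primary stress: syllable 7 → ni:.bro.spe.de.ni:.pri.ˈpa:n.go.gi.

7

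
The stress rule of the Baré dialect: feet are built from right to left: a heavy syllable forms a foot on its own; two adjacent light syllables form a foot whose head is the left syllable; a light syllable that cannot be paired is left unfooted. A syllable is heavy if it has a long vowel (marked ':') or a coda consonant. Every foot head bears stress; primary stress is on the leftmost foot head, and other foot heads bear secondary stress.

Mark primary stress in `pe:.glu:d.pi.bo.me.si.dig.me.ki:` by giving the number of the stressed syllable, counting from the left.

1

Weights: 1 pe: H, 2 glu:d H, 3 pi L, 4 bo L, 5 me L, 6 si L, 7 dig H, 8 me L, 9 ki: H.
Parse right to left (heavy = foot alone; LL = one foot; stranded L unfooted): (ˈpe:) (ˈglu:d) (ˈpi.bo) (ˈme.si) (ˈdig) me (ˈki:).
Foot heads: 1, 2, 3, 5, 7, 9.
Primary stress on the leftmost head = syllable 1.
Primary stress: syllable 1 → ˈpe:.glu:d.pi.bo.me.si.dig.me.ki:.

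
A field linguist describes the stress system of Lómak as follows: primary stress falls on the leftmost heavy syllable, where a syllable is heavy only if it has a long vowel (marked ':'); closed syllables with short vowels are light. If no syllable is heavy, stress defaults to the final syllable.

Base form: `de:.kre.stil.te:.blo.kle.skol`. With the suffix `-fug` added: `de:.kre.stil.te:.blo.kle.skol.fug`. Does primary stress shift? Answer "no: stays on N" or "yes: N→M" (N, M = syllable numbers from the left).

no: stays on 1

Base `de:.kre.stil.te:.blo.kle.skol` (7 syllables):
  Weights: 1 de: H, 2 kre L, 3 stil L, 4 te: H, 5 blo L, 6 kle L, 7 skol L.
  Heavy syllables in the domain: 1, 4. The leftmost is syllable 1 (de:).
  → primary stress on syllable 1.
Suffixed `de:.kre.stil.te:.blo.kle.skol.fug` (8 syllables):
  Weights: 1 de: H, 2 kre L, 3 stil L, 4 te: H, 5 blo L, 6 kle L, 7 skol L, 8 fug L.
  Heavy syllables in the domain: 1, 4. The leftmost is syllable 1 (de:).
  → primary stress on syllable 1.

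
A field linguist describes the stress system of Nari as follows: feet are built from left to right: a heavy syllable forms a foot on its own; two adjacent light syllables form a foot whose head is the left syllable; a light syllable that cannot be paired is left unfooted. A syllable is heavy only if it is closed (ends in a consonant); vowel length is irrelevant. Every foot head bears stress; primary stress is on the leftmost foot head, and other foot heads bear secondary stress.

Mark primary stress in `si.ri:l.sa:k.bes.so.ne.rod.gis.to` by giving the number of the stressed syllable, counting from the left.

2

Weights: 1 si L, 2 ri:l H, 3 sa:k H, 4 bes H, 5 so L, 6 ne L, 7 rod H, 8 gis H, 9 to L.
Parse left to right (heavy = foot alone; LL = one foot; stranded L unfooted): si (ˈri:l) (ˈsa:k) (ˈbes) (ˈso.ne) (ˈrod) (ˈgis) to.
Foot heads: 2, 3, 4, 5, 7, 8.
Primary stress on the leftmost head = syllable 2.
Primary stress: syllable 2 → si.ˈri:l.sa:k.bes.so.ne.rod.gis.to.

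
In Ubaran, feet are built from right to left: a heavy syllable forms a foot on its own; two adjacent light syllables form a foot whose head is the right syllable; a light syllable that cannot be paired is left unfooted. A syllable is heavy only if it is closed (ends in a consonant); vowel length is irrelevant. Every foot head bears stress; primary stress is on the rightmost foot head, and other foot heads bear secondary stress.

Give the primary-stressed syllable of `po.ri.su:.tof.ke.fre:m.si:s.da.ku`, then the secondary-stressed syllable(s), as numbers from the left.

primary 9, secondary 3, 4, 6, 7

Weights: 1 po L, 2 ri L, 3 su: L, 4 tof H, 5 ke L, 6 fre:m H, 7 si:s H, 8 da L, 9 ku L.
Parse right to left (heavy = foot alone; LL = one foot; stranded L unfooted): po (ri.ˈsu:) (ˈtof) ke (ˈfre:m) (ˈsi:s) (da.ˈku).
Foot heads: 3, 4, 6, 7, 9.
Primary stress on the rightmost head = syllable 9.
Secondary stress on 3, 4, 6, 7: po.ri.ˌsu:.ˌtof.ke.ˌfre:m.ˌsi:s.da.ˈku.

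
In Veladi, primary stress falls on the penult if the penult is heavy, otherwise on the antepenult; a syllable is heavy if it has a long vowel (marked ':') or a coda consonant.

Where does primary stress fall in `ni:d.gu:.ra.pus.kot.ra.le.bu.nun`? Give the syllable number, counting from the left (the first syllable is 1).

Weights: 7 le L, 8 bu L, 9 nun H.
The penult (syllable 8, bu) is light, so stress falls on the antepenult (syllable 7, le).
Primary stress: syllable 7 → ni:d.gu:.ra.pus.kot.ra.ˈle.bu.nun.

7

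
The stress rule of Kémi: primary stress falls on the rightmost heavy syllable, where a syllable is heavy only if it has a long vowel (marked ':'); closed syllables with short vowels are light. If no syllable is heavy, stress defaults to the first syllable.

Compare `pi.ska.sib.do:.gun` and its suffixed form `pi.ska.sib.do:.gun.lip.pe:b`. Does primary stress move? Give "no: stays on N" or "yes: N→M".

yes: 4→7

Base `pi.ska.sib.do:.gun` (5 syllables):
  Weights: 1 pi L, 2 ska L, 3 sib L, 4 do: H, 5 gun L.
  Heavy syllables in the domain: 4. The rightmost is syllable 4 (do:).
  → primary stress on syllable 4.
Suffixed `pi.ska.sib.do:.gun.lip.pe:b` (7 syllables):
  Weights: 1 pi L, 2 ska L, 3 sib L, 4 do: H, 5 gun L, 6 lip L, 7 pe:b H.
  Heavy syllables in the domain: 4, 7. The rightmost is syllable 7 (pe:b).
  → primary stress on syllable 7.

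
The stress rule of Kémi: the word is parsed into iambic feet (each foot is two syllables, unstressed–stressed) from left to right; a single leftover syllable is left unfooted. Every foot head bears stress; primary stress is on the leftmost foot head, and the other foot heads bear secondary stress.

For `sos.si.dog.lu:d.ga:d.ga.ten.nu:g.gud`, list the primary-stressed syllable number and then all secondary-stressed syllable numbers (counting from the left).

Parse left to right into iambic (σˈσ) feet: (sos.ˈsi) (dog.ˈlu:d) (ga:d.ˈga) (ten.ˈnu:g) gud. Syllable 9 is left unfooted.
Foot heads (stressed positions): 2, 4, 6, 8.
End Rule Leftmost: primary stress on the leftmost head = syllable 2.
Secondary stress on 4, 6, 8: sos.ˈsi.dog.ˌlu:d.ga:d.ˌga.ten.ˌnu:g.gud.

primary 2, secondary 4, 6, 8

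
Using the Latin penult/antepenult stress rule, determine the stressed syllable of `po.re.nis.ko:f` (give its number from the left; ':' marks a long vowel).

Classical Latin: stress the penult if heavy (long vowel or closed), else the antepenult.
Weights: 2 re L, 3 nis H, 4 ko:f H.
The penult (syllable 3, nis) is heavy, so it takes stress.
Stress on syllable 3: po.re.ˈnis.ko:f.

3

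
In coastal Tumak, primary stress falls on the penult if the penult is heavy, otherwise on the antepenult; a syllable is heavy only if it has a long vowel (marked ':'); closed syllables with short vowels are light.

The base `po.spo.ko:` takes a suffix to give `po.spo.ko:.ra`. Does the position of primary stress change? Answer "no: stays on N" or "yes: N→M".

yes: 1→3

Base `po.spo.ko:` (3 syllables):
  Weights: 1 po L, 2 spo L, 3 ko: H.
  The penult (syllable 2, spo) is light, so stress falls on the antepenult (syllable 1, po).
  → primary stress on syllable 1.
Suffixed `po.spo.ko:.ra` (4 syllables):
  Weights: 2 spo L, 3 ko: H, 4 ra L.
  The penult (syllable 3, ko:) is heavy, so it takes stress.
  → primary stress on syllable 3.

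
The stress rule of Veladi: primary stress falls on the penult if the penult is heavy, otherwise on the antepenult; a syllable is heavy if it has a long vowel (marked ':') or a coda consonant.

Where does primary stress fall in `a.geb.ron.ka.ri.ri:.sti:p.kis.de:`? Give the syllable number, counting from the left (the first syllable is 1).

8

Weights: 7 sti:p H, 8 kis H, 9 de: H.
The penult (syllable 8, kis) is heavy, so it takes stress.
Primary stress: syllable 8 → a.geb.ron.ka.ri.ri:.sti:p.ˈkis.de:.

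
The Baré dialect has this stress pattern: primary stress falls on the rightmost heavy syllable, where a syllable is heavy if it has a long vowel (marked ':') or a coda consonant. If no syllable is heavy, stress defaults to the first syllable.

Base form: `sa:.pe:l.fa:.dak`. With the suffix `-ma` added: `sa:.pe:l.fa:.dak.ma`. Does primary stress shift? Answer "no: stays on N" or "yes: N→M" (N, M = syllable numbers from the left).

Base `sa:.pe:l.fa:.dak` (4 syllables):
  Weights: 1 sa: H, 2 pe:l H, 3 fa: H, 4 dak H.
  Heavy syllables in the domain: 1, 2, 3, 4. The rightmost is syllable 4 (dak).
  → primary stress on syllable 4.
Suffixed `sa:.pe:l.fa:.dak.ma` (5 syllables):
  Weights: 1 sa: H, 2 pe:l H, 3 fa: H, 4 dak H, 5 ma L.
  Heavy syllables in the domain: 1, 2, 3, 4. The rightmost is syllable 4 (dak).
  → primary stress on syllable 4.

no: stays on 4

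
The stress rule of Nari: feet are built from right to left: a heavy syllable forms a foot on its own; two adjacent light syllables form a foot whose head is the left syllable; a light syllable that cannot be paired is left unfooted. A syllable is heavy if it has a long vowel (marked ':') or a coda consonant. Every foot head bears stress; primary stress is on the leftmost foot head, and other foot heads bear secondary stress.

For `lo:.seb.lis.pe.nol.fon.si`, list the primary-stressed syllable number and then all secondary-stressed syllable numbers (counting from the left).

Weights: 1 lo: H, 2 seb H, 3 lis H, 4 pe L, 5 nol H, 6 fon H, 7 si L.
Parse right to left (heavy = foot alone; LL = one foot; stranded L unfooted): (ˈlo:) (ˈseb) (ˈlis) pe (ˈnol) (ˈfon) si.
Foot heads: 1, 2, 3, 5, 6.
Primary stress on the leftmost head = syllable 1.
Secondary stress on 2, 3, 5, 6: ˈlo:.ˌseb.ˌlis.pe.ˌnol.ˌfon.si.

primary 1, secondary 2, 3, 5, 6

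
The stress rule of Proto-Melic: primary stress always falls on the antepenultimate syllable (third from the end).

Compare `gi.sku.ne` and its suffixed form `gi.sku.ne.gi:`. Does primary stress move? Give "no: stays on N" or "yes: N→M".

Base `gi.sku.ne` (3 syllables):
  The word has 3 syllables; the antepenultimate syllable (third from the end) is syllable 1 (gi).
  → primary stress on syllable 1.
Suffixed `gi.sku.ne.gi:` (4 syllables):
  The word has 4 syllables; the antepenultimate syllable (third from the end) is syllable 2 (sku).
  → primary stress on syllable 2.

yes: 1→2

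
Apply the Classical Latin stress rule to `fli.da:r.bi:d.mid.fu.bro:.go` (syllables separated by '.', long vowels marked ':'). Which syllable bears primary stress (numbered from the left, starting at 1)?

Classical Latin: stress the penult if heavy (long vowel or closed), else the antepenult.
Weights: 5 fu L, 6 bro: H, 7 go L.
The penult (syllable 6, bro:) is heavy, so it takes stress.
Stress on syllable 6: fli.da:r.bi:d.mid.fu.ˈbro:.go.

6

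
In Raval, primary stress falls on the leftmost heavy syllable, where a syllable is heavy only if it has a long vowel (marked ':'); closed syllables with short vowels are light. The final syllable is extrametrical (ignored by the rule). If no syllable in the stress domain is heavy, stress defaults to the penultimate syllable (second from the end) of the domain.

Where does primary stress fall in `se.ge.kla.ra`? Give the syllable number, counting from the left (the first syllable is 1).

The final syllable (4, ra) is extrametrical; the stress domain is syllables 1–3.
Weights: 1 se L, 2 ge L, 3 kla L.
No heavy syllable in the domain; default to the penultimate syllable (second from the end) of the domain = syllable 2.
Primary stress: syllable 2 → se.ˈge.kla.ra.

2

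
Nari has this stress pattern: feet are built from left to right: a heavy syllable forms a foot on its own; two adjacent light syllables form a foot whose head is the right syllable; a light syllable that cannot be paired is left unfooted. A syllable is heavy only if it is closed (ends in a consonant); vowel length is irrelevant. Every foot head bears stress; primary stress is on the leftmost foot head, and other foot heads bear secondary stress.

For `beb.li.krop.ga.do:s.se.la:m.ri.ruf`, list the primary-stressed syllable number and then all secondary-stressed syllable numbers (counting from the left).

primary 1, secondary 3, 5, 7, 9

Weights: 1 beb H, 2 li L, 3 krop H, 4 ga L, 5 do:s H, 6 se L, 7 la:m H, 8 ri L, 9 ruf H.
Parse left to right (heavy = foot alone; LL = one foot; stranded L unfooted): (ˈbeb) li (ˈkrop) ga (ˈdo:s) se (ˈla:m) ri (ˈruf).
Foot heads: 1, 3, 5, 7, 9.
Primary stress on the leftmost head = syllable 1.
Secondary stress on 3, 5, 7, 9: ˈbeb.li.ˌkrop.ga.ˌdo:s.se.ˌla:m.ri.ˌruf.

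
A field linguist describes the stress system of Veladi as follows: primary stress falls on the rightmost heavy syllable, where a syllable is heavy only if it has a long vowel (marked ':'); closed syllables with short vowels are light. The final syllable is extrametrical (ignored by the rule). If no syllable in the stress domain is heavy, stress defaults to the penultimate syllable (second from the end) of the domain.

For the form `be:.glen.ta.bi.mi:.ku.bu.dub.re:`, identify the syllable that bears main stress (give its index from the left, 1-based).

The final syllable (9, re:) is extrametrical; the stress domain is syllables 1–8.
Weights: 1 be: H, 2 glen L, 3 ta L, 4 bi L, 5 mi: H, 6 ku L, 7 bu L, 8 dub L.
Heavy syllables in the domain: 1, 5. The rightmost is syllable 5 (mi:).
Primary stress: syllable 5 → be:.glen.ta.bi.ˈmi:.ku.bu.dub.re:.

5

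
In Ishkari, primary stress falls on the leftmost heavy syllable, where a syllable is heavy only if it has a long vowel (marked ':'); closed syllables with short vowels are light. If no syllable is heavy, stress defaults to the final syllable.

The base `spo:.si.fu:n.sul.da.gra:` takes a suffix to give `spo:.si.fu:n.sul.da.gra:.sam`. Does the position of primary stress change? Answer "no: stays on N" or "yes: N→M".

no: stays on 1

Base `spo:.si.fu:n.sul.da.gra:` (6 syllables):
  Weights: 1 spo: H, 2 si L, 3 fu:n H, 4 sul L, 5 da L, 6 gra: H.
  Heavy syllables in the domain: 1, 3, 6. The leftmost is syllable 1 (spo:).
  → primary stress on syllable 1.
Suffixed `spo:.si.fu:n.sul.da.gra:.sam` (7 syllables):
  Weights: 1 spo: H, 2 si L, 3 fu:n H, 4 sul L, 5 da L, 6 gra: H, 7 sam L.
  Heavy syllables in the domain: 1, 3, 6. The leftmost is syllable 1 (spo:).
  → primary stress on syllable 1.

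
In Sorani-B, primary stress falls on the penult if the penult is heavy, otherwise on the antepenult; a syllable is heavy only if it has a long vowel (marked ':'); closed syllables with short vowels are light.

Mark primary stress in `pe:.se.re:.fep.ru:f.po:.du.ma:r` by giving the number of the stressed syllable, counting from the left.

6

Weights: 6 po: H, 7 du L, 8 ma:r H.
The penult (syllable 7, du) is light, so stress falls on the antepenult (syllable 6, po:).
Primary stress: syllable 6 → pe:.se.re:.fep.ru:f.ˈpo:.du.ma:r.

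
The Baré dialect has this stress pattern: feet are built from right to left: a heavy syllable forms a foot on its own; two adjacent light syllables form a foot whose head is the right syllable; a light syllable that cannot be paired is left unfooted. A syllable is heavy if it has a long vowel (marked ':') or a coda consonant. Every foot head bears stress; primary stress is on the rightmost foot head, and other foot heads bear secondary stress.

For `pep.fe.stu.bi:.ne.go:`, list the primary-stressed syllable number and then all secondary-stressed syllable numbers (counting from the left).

primary 6, secondary 1, 3, 4

Weights: 1 pep H, 2 fe L, 3 stu L, 4 bi: H, 5 ne L, 6 go: H.
Parse right to left (heavy = foot alone; LL = one foot; stranded L unfooted): (ˈpep) (fe.ˈstu) (ˈbi:) ne (ˈgo:).
Foot heads: 1, 3, 4, 6.
Primary stress on the rightmost head = syllable 6.
Secondary stress on 1, 3, 4: ˌpep.fe.ˌstu.ˌbi:.ne.ˈgo:.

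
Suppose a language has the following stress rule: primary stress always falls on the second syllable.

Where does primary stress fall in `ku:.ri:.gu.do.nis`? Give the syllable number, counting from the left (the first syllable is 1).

2

The word has 5 syllables; the second syllable is syllable 2 (ri:).
Primary stress: syllable 2 → ku:.ˈri:.gu.do.nis.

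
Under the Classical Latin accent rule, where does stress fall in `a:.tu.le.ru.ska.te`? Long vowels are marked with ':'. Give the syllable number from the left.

4

Classical Latin: stress the penult if heavy (long vowel or closed), else the antepenult.
Weights: 4 ru L, 5 ska L, 6 te L.
The penult (syllable 5, ska) is light, so stress falls on the antepenult (syllable 4, ru).
Stress on syllable 4: a:.tu.le.ˈru.ska.te.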